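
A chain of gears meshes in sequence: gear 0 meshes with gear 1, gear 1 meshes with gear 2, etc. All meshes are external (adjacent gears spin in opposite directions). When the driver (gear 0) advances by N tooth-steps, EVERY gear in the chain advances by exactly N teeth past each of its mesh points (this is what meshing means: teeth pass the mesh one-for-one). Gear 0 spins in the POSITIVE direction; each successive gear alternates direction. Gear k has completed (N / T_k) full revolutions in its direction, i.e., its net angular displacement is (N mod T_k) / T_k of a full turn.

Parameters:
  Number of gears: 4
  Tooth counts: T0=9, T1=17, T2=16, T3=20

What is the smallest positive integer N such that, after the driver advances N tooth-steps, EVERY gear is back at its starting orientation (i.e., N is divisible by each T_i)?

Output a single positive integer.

Gear k returns to start when N is a multiple of T_k.
All gears at start simultaneously when N is a common multiple of [9, 17, 16, 20]; the smallest such N is lcm(9, 17, 16, 20).
Start: lcm = T0 = 9
Fold in T1=17: gcd(9, 17) = 1; lcm(9, 17) = 9 * 17 / 1 = 153 / 1 = 153
Fold in T2=16: gcd(153, 16) = 1; lcm(153, 16) = 153 * 16 / 1 = 2448 / 1 = 2448
Fold in T3=20: gcd(2448, 20) = 4; lcm(2448, 20) = 2448 * 20 / 4 = 48960 / 4 = 12240
Full cycle length = 12240

Answer: 12240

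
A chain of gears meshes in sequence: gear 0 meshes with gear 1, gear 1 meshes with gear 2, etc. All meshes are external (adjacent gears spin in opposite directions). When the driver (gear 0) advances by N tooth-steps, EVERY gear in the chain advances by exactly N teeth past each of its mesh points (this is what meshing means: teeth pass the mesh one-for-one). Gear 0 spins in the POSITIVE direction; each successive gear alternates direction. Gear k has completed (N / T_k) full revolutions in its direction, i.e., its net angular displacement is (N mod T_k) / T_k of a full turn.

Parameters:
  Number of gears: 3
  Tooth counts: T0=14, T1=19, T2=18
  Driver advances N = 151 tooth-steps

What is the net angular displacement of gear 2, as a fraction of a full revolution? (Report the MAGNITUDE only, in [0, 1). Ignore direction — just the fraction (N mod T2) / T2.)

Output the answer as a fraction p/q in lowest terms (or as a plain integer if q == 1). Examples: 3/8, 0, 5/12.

Answer: 7/18

Derivation:
Chain of 3 gears, tooth counts: [14, 19, 18]
  gear 0: T0=14, direction=positive, advance = 151 mod 14 = 11 teeth = 11/14 turn
  gear 1: T1=19, direction=negative, advance = 151 mod 19 = 18 teeth = 18/19 turn
  gear 2: T2=18, direction=positive, advance = 151 mod 18 = 7 teeth = 7/18 turn
Gear 2: 151 mod 18 = 7
Fraction = 7 / 18 = 7/18 (gcd(7,18)=1) = 7/18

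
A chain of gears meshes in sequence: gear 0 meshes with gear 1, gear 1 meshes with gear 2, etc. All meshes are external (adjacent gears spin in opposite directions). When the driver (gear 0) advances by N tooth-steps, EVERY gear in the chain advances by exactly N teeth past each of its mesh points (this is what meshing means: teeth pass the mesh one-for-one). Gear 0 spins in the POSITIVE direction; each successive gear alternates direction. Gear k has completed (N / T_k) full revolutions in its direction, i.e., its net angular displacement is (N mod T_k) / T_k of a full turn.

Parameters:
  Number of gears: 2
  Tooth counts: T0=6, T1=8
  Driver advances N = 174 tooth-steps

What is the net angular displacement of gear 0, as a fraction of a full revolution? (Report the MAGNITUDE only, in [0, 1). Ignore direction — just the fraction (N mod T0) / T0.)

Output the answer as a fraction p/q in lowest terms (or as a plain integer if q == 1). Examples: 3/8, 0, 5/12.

Answer: 0

Derivation:
Chain of 2 gears, tooth counts: [6, 8]
  gear 0: T0=6, direction=positive, advance = 174 mod 6 = 0 teeth = 0/6 turn
  gear 1: T1=8, direction=negative, advance = 174 mod 8 = 6 teeth = 6/8 turn
Gear 0: 174 mod 6 = 0
Fraction = 0 / 6 = 0/1 (gcd(0,6)=6) = 0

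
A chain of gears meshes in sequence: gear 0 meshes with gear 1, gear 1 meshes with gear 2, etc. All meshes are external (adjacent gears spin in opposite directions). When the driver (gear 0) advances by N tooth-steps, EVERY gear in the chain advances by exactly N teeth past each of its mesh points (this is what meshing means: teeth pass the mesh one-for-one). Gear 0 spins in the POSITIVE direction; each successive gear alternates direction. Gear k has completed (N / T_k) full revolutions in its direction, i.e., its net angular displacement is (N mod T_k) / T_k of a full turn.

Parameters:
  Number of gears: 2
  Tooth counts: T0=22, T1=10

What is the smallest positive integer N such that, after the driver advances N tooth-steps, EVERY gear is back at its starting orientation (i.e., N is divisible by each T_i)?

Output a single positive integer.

Answer: 110

Derivation:
Gear k returns to start when N is a multiple of T_k.
All gears at start simultaneously when N is a common multiple of [22, 10]; the smallest such N is lcm(22, 10).
Start: lcm = T0 = 22
Fold in T1=10: gcd(22, 10) = 2; lcm(22, 10) = 22 * 10 / 2 = 220 / 2 = 110
Full cycle length = 110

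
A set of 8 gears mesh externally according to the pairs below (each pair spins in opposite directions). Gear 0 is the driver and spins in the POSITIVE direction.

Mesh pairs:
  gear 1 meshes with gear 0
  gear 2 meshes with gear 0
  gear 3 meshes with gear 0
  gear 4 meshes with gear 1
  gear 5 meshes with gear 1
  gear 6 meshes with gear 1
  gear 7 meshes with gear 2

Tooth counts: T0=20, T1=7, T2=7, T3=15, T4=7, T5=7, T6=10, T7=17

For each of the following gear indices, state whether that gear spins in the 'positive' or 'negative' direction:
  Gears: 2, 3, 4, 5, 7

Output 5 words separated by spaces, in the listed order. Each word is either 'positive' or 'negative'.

Answer: negative negative positive positive positive

Derivation:
Gear 0 (driver): positive (depth 0)
  gear 1: meshes with gear 0 -> depth 1 -> negative (opposite of gear 0)
  gear 2: meshes with gear 0 -> depth 1 -> negative (opposite of gear 0)
  gear 3: meshes with gear 0 -> depth 1 -> negative (opposite of gear 0)
  gear 4: meshes with gear 1 -> depth 2 -> positive (opposite of gear 1)
  gear 5: meshes with gear 1 -> depth 2 -> positive (opposite of gear 1)
  gear 6: meshes with gear 1 -> depth 2 -> positive (opposite of gear 1)
  gear 7: meshes with gear 2 -> depth 2 -> positive (opposite of gear 2)
Queried indices 2, 3, 4, 5, 7 -> negative, negative, positive, positive, positive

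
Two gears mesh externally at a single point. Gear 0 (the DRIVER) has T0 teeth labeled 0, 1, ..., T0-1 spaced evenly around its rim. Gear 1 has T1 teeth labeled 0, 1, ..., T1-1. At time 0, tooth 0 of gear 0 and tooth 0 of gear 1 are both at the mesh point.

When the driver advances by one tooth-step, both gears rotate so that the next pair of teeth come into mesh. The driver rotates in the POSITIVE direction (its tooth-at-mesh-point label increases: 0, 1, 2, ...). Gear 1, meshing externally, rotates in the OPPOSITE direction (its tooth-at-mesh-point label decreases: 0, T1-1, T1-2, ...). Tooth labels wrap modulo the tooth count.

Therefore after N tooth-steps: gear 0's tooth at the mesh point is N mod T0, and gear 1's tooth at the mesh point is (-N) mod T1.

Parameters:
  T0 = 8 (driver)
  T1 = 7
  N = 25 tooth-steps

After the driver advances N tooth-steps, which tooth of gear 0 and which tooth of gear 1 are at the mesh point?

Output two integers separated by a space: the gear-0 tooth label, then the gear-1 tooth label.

Gear 0 (driver, T0=8): tooth at mesh = N mod T0
  25 = 3 * 8 + 1, so 25 mod 8 = 1
  gear 0 tooth = 1
Gear 1 (driven, T1=7): tooth at mesh = (-N) mod T1
  25 = 3 * 7 + 4, so 25 mod 7 = 4
  (-25) mod 7 = (-4) mod 7 = 7 - 4 = 3
Mesh after 25 steps: gear-0 tooth 1 meets gear-1 tooth 3

Answer: 1 3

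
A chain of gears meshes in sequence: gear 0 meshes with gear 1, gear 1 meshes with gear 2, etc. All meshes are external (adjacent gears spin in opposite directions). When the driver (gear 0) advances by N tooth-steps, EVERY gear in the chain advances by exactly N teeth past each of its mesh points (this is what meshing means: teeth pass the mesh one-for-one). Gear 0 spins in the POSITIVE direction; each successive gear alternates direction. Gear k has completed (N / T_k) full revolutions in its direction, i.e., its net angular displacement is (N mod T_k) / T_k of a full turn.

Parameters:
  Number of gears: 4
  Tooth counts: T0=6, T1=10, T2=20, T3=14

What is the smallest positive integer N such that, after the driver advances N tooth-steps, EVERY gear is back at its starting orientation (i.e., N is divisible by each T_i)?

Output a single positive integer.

Gear k returns to start when N is a multiple of T_k.
All gears at start simultaneously when N is a common multiple of [6, 10, 20, 14]; the smallest such N is lcm(6, 10, 20, 14).
Start: lcm = T0 = 6
Fold in T1=10: gcd(6, 10) = 2; lcm(6, 10) = 6 * 10 / 2 = 60 / 2 = 30
Fold in T2=20: gcd(30, 20) = 10; lcm(30, 20) = 30 * 20 / 10 = 600 / 10 = 60
Fold in T3=14: gcd(60, 14) = 2; lcm(60, 14) = 60 * 14 / 2 = 840 / 2 = 420
Full cycle length = 420

Answer: 420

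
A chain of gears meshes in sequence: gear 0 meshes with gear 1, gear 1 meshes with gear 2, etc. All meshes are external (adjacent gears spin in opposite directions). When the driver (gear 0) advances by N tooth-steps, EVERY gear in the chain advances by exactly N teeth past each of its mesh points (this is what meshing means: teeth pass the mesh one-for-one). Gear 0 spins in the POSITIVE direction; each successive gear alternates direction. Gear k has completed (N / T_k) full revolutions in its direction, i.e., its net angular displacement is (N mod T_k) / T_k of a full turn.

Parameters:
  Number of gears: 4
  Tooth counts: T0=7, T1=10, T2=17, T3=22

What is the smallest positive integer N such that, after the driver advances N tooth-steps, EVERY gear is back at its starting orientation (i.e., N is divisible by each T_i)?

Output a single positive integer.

Gear k returns to start when N is a multiple of T_k.
All gears at start simultaneously when N is a common multiple of [7, 10, 17, 22]; the smallest such N is lcm(7, 10, 17, 22).
Start: lcm = T0 = 7
Fold in T1=10: gcd(7, 10) = 1; lcm(7, 10) = 7 * 10 / 1 = 70 / 1 = 70
Fold in T2=17: gcd(70, 17) = 1; lcm(70, 17) = 70 * 17 / 1 = 1190 / 1 = 1190
Fold in T3=22: gcd(1190, 22) = 2; lcm(1190, 22) = 1190 * 22 / 2 = 26180 / 2 = 13090
Full cycle length = 13090

Answer: 13090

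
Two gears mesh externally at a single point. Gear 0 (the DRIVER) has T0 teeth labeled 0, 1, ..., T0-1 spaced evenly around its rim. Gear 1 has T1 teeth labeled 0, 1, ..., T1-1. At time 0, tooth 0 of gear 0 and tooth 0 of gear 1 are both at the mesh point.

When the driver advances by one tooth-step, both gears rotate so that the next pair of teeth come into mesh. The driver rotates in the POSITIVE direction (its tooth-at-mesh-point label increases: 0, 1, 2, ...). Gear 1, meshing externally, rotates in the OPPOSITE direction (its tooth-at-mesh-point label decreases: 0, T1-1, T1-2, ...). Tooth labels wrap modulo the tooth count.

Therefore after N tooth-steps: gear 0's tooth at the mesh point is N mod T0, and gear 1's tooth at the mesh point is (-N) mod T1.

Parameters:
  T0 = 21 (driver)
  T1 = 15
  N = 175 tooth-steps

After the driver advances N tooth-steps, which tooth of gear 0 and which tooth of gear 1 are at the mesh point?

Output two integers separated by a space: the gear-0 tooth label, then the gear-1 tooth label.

Gear 0 (driver, T0=21): tooth at mesh = N mod T0
  175 = 8 * 21 + 7, so 175 mod 21 = 7
  gear 0 tooth = 7
Gear 1 (driven, T1=15): tooth at mesh = (-N) mod T1
  175 = 11 * 15 + 10, so 175 mod 15 = 10
  (-175) mod 15 = (-10) mod 15 = 15 - 10 = 5
Mesh after 175 steps: gear-0 tooth 7 meets gear-1 tooth 5

Answer: 7 5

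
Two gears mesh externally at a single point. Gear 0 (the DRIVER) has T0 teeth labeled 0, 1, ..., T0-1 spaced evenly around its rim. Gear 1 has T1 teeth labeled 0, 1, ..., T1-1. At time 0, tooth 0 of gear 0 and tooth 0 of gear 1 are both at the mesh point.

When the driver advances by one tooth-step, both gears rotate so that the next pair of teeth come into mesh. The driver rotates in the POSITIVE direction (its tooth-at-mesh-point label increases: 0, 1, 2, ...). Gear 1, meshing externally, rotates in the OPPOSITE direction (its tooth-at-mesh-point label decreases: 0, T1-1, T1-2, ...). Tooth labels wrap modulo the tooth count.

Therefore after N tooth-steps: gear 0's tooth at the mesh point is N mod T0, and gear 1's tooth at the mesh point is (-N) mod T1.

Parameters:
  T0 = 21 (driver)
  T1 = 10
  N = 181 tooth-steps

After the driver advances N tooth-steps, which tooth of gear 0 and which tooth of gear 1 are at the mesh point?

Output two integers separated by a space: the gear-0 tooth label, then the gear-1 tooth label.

Answer: 13 9

Derivation:
Gear 0 (driver, T0=21): tooth at mesh = N mod T0
  181 = 8 * 21 + 13, so 181 mod 21 = 13
  gear 0 tooth = 13
Gear 1 (driven, T1=10): tooth at mesh = (-N) mod T1
  181 = 18 * 10 + 1, so 181 mod 10 = 1
  (-181) mod 10 = (-1) mod 10 = 10 - 1 = 9
Mesh after 181 steps: gear-0 tooth 13 meets gear-1 tooth 9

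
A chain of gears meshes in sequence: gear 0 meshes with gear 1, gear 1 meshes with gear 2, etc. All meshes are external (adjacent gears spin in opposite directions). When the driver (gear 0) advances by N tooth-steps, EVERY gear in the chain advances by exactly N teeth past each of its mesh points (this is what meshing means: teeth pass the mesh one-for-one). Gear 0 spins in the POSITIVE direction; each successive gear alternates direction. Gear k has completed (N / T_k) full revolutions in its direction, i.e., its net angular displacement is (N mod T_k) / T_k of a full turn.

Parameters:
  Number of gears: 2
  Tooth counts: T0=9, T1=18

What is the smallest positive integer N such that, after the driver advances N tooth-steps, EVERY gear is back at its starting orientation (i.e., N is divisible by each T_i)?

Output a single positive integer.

Gear k returns to start when N is a multiple of T_k.
All gears at start simultaneously when N is a common multiple of [9, 18]; the smallest such N is lcm(9, 18).
Start: lcm = T0 = 9
Fold in T1=18: gcd(9, 18) = 9; lcm(9, 18) = 9 * 18 / 9 = 162 / 9 = 18
Full cycle length = 18

Answer: 18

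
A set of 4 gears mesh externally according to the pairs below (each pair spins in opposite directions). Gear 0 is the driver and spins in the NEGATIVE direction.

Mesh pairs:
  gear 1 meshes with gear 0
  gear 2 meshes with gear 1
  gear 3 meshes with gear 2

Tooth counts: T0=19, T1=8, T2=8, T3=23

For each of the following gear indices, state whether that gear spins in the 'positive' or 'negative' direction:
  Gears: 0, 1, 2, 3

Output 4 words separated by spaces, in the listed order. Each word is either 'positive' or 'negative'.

Gear 0 (driver): negative (depth 0)
  gear 1: meshes with gear 0 -> depth 1 -> positive (opposite of gear 0)
  gear 2: meshes with gear 1 -> depth 2 -> negative (opposite of gear 1)
  gear 3: meshes with gear 2 -> depth 3 -> positive (opposite of gear 2)
Queried indices 0, 1, 2, 3 -> negative, positive, negative, positive

Answer: negative positive negative positive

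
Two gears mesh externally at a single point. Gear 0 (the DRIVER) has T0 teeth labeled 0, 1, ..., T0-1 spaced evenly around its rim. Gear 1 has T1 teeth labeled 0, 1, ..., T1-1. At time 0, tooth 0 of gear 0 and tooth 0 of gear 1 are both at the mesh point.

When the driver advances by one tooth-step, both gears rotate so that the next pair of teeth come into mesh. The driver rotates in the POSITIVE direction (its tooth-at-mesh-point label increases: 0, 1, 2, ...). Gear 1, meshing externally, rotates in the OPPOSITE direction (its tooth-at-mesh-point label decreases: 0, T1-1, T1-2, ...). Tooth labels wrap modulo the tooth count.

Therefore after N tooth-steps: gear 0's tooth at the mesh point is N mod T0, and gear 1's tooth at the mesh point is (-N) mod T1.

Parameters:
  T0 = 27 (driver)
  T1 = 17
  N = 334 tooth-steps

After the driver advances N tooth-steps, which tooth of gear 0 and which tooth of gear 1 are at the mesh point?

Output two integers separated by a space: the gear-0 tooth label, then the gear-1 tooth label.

Gear 0 (driver, T0=27): tooth at mesh = N mod T0
  334 = 12 * 27 + 10, so 334 mod 27 = 10
  gear 0 tooth = 10
Gear 1 (driven, T1=17): tooth at mesh = (-N) mod T1
  334 = 19 * 17 + 11, so 334 mod 17 = 11
  (-334) mod 17 = (-11) mod 17 = 17 - 11 = 6
Mesh after 334 steps: gear-0 tooth 10 meets gear-1 tooth 6

Answer: 10 6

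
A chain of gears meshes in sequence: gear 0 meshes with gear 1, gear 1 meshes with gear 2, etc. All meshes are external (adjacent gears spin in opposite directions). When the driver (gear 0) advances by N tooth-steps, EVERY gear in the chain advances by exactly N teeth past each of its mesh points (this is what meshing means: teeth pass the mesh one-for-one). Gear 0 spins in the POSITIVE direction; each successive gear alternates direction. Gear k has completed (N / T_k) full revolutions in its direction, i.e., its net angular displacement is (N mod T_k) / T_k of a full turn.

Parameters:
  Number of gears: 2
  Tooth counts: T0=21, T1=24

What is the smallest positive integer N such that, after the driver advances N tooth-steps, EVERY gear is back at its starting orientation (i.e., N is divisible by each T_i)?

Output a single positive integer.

Gear k returns to start when N is a multiple of T_k.
All gears at start simultaneously when N is a common multiple of [21, 24]; the smallest such N is lcm(21, 24).
Start: lcm = T0 = 21
Fold in T1=24: gcd(21, 24) = 3; lcm(21, 24) = 21 * 24 / 3 = 504 / 3 = 168
Full cycle length = 168

Answer: 168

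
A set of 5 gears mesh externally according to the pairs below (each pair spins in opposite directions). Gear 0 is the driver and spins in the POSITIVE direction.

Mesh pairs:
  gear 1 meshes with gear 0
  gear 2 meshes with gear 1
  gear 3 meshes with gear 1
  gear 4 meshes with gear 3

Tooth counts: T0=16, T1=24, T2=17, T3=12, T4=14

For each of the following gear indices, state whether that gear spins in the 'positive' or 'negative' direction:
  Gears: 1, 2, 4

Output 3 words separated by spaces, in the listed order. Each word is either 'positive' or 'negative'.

Gear 0 (driver): positive (depth 0)
  gear 1: meshes with gear 0 -> depth 1 -> negative (opposite of gear 0)
  gear 2: meshes with gear 1 -> depth 2 -> positive (opposite of gear 1)
  gear 3: meshes with gear 1 -> depth 2 -> positive (opposite of gear 1)
  gear 4: meshes with gear 3 -> depth 3 -> negative (opposite of gear 3)
Queried indices 1, 2, 4 -> negative, positive, negative

Answer: negative positive negative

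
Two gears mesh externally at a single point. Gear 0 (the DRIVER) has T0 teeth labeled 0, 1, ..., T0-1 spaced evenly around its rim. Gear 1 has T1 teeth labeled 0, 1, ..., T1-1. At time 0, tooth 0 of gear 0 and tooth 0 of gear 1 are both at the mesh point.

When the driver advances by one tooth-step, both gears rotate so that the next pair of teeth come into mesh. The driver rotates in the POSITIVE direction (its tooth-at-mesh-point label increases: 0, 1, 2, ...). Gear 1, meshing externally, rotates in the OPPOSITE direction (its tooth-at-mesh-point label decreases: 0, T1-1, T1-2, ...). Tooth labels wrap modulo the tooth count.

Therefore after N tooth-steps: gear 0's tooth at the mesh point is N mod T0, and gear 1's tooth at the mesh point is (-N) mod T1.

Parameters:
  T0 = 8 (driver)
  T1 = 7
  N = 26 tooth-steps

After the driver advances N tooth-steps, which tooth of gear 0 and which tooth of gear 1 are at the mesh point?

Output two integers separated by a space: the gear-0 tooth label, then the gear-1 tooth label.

Answer: 2 2

Derivation:
Gear 0 (driver, T0=8): tooth at mesh = N mod T0
  26 = 3 * 8 + 2, so 26 mod 8 = 2
  gear 0 tooth = 2
Gear 1 (driven, T1=7): tooth at mesh = (-N) mod T1
  26 = 3 * 7 + 5, so 26 mod 7 = 5
  (-26) mod 7 = (-5) mod 7 = 7 - 5 = 2
Mesh after 26 steps: gear-0 tooth 2 meets gear-1 tooth 2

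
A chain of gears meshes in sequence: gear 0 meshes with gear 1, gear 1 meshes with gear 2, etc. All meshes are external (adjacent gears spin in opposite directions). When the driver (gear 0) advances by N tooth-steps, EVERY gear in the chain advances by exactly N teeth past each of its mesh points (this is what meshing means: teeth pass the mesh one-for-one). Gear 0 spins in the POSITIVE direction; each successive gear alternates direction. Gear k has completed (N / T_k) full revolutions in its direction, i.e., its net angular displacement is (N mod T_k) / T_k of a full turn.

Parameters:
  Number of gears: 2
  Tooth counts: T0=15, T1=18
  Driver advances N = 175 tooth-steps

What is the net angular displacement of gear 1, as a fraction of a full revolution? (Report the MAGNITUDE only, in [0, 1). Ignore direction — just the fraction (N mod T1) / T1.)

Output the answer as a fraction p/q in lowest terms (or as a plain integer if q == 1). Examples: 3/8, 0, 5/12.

Chain of 2 gears, tooth counts: [15, 18]
  gear 0: T0=15, direction=positive, advance = 175 mod 15 = 10 teeth = 10/15 turn
  gear 1: T1=18, direction=negative, advance = 175 mod 18 = 13 teeth = 13/18 turn
Gear 1: 175 mod 18 = 13
Fraction = 13 / 18 = 13/18 (gcd(13,18)=1) = 13/18

Answer: 13/18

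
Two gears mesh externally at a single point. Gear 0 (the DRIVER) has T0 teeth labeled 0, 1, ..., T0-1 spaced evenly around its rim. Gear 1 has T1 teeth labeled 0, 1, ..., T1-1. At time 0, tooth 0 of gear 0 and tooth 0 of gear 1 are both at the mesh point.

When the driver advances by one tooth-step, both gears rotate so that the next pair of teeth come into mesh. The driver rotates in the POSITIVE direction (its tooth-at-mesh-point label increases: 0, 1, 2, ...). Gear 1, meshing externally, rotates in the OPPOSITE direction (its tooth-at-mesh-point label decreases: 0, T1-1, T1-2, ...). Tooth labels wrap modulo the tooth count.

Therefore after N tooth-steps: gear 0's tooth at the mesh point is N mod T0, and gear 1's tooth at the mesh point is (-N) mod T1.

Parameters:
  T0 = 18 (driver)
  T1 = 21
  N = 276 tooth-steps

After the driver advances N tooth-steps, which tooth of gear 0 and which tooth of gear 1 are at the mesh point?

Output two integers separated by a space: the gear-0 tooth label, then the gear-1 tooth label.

Answer: 6 18

Derivation:
Gear 0 (driver, T0=18): tooth at mesh = N mod T0
  276 = 15 * 18 + 6, so 276 mod 18 = 6
  gear 0 tooth = 6
Gear 1 (driven, T1=21): tooth at mesh = (-N) mod T1
  276 = 13 * 21 + 3, so 276 mod 21 = 3
  (-276) mod 21 = (-3) mod 21 = 21 - 3 = 18
Mesh after 276 steps: gear-0 tooth 6 meets gear-1 tooth 18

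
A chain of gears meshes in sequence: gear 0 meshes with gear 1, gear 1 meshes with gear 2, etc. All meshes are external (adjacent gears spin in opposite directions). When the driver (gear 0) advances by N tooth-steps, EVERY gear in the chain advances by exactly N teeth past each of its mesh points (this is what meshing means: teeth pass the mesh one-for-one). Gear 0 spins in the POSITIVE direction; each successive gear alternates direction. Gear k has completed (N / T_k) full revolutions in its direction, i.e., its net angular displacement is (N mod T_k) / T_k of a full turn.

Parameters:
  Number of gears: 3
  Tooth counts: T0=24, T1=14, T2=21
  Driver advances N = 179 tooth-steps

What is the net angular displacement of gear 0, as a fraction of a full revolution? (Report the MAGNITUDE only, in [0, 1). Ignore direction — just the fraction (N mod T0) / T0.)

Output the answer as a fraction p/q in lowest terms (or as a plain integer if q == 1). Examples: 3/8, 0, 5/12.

Answer: 11/24

Derivation:
Chain of 3 gears, tooth counts: [24, 14, 21]
  gear 0: T0=24, direction=positive, advance = 179 mod 24 = 11 teeth = 11/24 turn
  gear 1: T1=14, direction=negative, advance = 179 mod 14 = 11 teeth = 11/14 turn
  gear 2: T2=21, direction=positive, advance = 179 mod 21 = 11 teeth = 11/21 turn
Gear 0: 179 mod 24 = 11
Fraction = 11 / 24 = 11/24 (gcd(11,24)=1) = 11/24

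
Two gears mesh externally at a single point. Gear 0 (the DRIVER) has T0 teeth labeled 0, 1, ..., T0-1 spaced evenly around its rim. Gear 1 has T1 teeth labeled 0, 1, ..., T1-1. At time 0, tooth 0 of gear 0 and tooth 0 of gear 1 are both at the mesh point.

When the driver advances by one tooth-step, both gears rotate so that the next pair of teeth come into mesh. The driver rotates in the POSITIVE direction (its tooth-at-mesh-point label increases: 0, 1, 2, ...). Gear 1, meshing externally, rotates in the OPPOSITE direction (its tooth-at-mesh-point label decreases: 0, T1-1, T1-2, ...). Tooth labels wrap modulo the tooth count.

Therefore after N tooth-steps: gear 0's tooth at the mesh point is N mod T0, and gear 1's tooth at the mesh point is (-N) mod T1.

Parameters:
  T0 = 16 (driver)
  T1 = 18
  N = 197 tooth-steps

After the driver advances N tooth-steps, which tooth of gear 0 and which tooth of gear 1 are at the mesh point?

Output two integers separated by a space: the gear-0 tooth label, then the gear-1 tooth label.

Answer: 5 1

Derivation:
Gear 0 (driver, T0=16): tooth at mesh = N mod T0
  197 = 12 * 16 + 5, so 197 mod 16 = 5
  gear 0 tooth = 5
Gear 1 (driven, T1=18): tooth at mesh = (-N) mod T1
  197 = 10 * 18 + 17, so 197 mod 18 = 17
  (-197) mod 18 = (-17) mod 18 = 18 - 17 = 1
Mesh after 197 steps: gear-0 tooth 5 meets gear-1 tooth 1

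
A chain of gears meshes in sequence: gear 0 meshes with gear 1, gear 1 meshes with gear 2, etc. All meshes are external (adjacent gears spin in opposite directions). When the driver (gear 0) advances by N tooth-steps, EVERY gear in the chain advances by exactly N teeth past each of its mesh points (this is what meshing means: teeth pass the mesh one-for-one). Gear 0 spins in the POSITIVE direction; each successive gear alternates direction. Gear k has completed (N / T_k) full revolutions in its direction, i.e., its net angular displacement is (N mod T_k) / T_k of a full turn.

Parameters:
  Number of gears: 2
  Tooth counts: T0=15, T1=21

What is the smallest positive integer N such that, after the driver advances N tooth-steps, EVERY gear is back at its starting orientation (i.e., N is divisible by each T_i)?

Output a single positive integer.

Answer: 105

Derivation:
Gear k returns to start when N is a multiple of T_k.
All gears at start simultaneously when N is a common multiple of [15, 21]; the smallest such N is lcm(15, 21).
Start: lcm = T0 = 15
Fold in T1=21: gcd(15, 21) = 3; lcm(15, 21) = 15 * 21 / 3 = 315 / 3 = 105
Full cycle length = 105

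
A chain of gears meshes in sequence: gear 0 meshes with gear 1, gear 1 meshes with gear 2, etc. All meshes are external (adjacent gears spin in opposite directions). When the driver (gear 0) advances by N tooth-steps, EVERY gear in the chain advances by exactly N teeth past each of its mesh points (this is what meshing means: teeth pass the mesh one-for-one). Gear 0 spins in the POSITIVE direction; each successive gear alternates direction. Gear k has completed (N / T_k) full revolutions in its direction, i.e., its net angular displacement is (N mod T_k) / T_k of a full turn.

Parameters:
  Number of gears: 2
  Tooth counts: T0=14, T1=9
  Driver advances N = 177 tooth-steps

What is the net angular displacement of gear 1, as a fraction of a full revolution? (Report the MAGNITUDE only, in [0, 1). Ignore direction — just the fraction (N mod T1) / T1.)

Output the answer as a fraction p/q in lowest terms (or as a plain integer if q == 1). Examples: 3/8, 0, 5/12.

Chain of 2 gears, tooth counts: [14, 9]
  gear 0: T0=14, direction=positive, advance = 177 mod 14 = 9 teeth = 9/14 turn
  gear 1: T1=9, direction=negative, advance = 177 mod 9 = 6 teeth = 6/9 turn
Gear 1: 177 mod 9 = 6
Fraction = 6 / 9 = 2/3 (gcd(6,9)=3) = 2/3

Answer: 2/3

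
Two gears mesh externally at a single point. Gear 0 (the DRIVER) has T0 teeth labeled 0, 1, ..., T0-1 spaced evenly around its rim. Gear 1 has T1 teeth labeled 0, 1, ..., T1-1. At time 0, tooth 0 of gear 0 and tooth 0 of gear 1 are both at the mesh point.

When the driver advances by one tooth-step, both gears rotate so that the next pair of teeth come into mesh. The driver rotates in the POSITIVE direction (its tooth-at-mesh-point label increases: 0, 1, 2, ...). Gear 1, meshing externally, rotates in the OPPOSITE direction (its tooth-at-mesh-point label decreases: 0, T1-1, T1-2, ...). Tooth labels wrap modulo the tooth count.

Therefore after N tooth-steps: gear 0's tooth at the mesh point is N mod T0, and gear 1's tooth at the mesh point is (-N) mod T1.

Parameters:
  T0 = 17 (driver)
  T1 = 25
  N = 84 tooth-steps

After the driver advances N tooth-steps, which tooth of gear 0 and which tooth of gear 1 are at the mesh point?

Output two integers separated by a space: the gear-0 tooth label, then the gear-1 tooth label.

Gear 0 (driver, T0=17): tooth at mesh = N mod T0
  84 = 4 * 17 + 16, so 84 mod 17 = 16
  gear 0 tooth = 16
Gear 1 (driven, T1=25): tooth at mesh = (-N) mod T1
  84 = 3 * 25 + 9, so 84 mod 25 = 9
  (-84) mod 25 = (-9) mod 25 = 25 - 9 = 16
Mesh after 84 steps: gear-0 tooth 16 meets gear-1 tooth 16

Answer: 16 16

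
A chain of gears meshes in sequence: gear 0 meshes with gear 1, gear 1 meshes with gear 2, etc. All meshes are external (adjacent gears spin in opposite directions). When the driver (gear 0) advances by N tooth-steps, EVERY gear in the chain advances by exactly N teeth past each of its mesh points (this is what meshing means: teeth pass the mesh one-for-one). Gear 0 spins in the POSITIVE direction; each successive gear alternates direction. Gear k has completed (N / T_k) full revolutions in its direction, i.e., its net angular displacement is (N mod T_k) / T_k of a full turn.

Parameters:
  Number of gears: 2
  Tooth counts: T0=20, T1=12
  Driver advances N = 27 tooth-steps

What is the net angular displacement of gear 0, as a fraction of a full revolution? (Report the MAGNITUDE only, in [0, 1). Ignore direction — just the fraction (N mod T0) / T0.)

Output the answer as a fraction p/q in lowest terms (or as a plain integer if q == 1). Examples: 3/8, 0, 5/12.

Chain of 2 gears, tooth counts: [20, 12]
  gear 0: T0=20, direction=positive, advance = 27 mod 20 = 7 teeth = 7/20 turn
  gear 1: T1=12, direction=negative, advance = 27 mod 12 = 3 teeth = 3/12 turn
Gear 0: 27 mod 20 = 7
Fraction = 7 / 20 = 7/20 (gcd(7,20)=1) = 7/20

Answer: 7/20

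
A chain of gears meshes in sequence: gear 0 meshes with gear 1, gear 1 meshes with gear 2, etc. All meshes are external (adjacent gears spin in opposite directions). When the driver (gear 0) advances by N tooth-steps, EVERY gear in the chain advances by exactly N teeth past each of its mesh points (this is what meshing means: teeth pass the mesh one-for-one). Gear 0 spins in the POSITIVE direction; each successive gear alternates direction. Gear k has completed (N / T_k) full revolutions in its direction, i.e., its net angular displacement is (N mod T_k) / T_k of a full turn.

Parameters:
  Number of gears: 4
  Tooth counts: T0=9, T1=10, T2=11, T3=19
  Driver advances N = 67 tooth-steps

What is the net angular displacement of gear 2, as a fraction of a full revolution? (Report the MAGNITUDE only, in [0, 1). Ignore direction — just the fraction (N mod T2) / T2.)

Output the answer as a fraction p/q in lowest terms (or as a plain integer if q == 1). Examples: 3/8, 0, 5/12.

Answer: 1/11

Derivation:
Chain of 4 gears, tooth counts: [9, 10, 11, 19]
  gear 0: T0=9, direction=positive, advance = 67 mod 9 = 4 teeth = 4/9 turn
  gear 1: T1=10, direction=negative, advance = 67 mod 10 = 7 teeth = 7/10 turn
  gear 2: T2=11, direction=positive, advance = 67 mod 11 = 1 teeth = 1/11 turn
  gear 3: T3=19, direction=negative, advance = 67 mod 19 = 10 teeth = 10/19 turn
Gear 2: 67 mod 11 = 1
Fraction = 1 / 11 = 1/11 (gcd(1,11)=1) = 1/11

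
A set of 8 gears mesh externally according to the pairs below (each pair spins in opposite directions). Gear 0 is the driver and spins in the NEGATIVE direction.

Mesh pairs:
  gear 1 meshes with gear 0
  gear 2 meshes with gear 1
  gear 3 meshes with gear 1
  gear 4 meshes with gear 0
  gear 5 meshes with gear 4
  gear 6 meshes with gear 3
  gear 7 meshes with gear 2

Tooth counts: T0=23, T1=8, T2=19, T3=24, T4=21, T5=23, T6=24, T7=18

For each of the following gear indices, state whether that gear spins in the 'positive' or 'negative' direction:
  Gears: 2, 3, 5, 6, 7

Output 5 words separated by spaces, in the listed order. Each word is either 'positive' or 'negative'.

Gear 0 (driver): negative (depth 0)
  gear 1: meshes with gear 0 -> depth 1 -> positive (opposite of gear 0)
  gear 2: meshes with gear 1 -> depth 2 -> negative (opposite of gear 1)
  gear 3: meshes with gear 1 -> depth 2 -> negative (opposite of gear 1)
  gear 4: meshes with gear 0 -> depth 1 -> positive (opposite of gear 0)
  gear 5: meshes with gear 4 -> depth 2 -> negative (opposite of gear 4)
  gear 6: meshes with gear 3 -> depth 3 -> positive (opposite of gear 3)
  gear 7: meshes with gear 2 -> depth 3 -> positive (opposite of gear 2)
Queried indices 2, 3, 5, 6, 7 -> negative, negative, negative, positive, positive

Answer: negative negative negative positive positive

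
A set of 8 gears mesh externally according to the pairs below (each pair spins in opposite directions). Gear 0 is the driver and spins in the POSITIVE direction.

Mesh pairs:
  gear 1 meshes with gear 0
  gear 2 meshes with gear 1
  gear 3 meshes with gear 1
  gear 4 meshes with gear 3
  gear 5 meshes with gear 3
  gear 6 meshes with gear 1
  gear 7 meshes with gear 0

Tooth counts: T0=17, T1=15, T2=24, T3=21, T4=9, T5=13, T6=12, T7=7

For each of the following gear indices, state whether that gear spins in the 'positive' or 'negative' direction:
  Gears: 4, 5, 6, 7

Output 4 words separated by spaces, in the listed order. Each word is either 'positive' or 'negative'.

Answer: negative negative positive negative

Derivation:
Gear 0 (driver): positive (depth 0)
  gear 1: meshes with gear 0 -> depth 1 -> negative (opposite of gear 0)
  gear 2: meshes with gear 1 -> depth 2 -> positive (opposite of gear 1)
  gear 3: meshes with gear 1 -> depth 2 -> positive (opposite of gear 1)
  gear 4: meshes with gear 3 -> depth 3 -> negative (opposite of gear 3)
  gear 5: meshes with gear 3 -> depth 3 -> negative (opposite of gear 3)
  gear 6: meshes with gear 1 -> depth 2 -> positive (opposite of gear 1)
  gear 7: meshes with gear 0 -> depth 1 -> negative (opposite of gear 0)
Queried indices 4, 5, 6, 7 -> negative, negative, positive, negative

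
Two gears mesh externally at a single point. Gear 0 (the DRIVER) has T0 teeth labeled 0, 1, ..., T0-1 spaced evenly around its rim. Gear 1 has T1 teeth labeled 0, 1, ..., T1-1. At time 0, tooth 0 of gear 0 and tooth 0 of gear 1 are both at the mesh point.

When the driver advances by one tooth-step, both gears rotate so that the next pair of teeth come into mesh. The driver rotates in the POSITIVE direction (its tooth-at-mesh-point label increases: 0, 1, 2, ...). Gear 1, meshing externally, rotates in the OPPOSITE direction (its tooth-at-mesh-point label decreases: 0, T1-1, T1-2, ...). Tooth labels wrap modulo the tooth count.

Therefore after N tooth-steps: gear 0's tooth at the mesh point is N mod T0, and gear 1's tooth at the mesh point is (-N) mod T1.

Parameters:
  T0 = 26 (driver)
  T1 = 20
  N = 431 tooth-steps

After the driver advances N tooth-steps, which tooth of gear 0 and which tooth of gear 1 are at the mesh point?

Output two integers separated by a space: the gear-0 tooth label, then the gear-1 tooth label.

Gear 0 (driver, T0=26): tooth at mesh = N mod T0
  431 = 16 * 26 + 15, so 431 mod 26 = 15
  gear 0 tooth = 15
Gear 1 (driven, T1=20): tooth at mesh = (-N) mod T1
  431 = 21 * 20 + 11, so 431 mod 20 = 11
  (-431) mod 20 = (-11) mod 20 = 20 - 11 = 9
Mesh after 431 steps: gear-0 tooth 15 meets gear-1 tooth 9

Answer: 15 9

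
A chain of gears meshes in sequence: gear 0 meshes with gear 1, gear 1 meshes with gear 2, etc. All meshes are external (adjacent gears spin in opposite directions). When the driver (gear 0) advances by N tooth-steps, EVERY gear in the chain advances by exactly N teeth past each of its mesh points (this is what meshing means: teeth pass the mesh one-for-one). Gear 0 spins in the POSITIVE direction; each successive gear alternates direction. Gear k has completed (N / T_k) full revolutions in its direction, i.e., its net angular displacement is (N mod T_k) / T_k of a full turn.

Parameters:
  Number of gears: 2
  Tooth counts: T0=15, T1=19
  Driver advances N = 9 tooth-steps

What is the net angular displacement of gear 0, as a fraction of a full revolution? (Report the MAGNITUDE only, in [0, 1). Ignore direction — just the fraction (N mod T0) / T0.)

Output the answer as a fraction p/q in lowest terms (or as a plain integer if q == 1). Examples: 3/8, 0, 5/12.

Chain of 2 gears, tooth counts: [15, 19]
  gear 0: T0=15, direction=positive, advance = 9 mod 15 = 9 teeth = 9/15 turn
  gear 1: T1=19, direction=negative, advance = 9 mod 19 = 9 teeth = 9/19 turn
Gear 0: 9 mod 15 = 9
Fraction = 9 / 15 = 3/5 (gcd(9,15)=3) = 3/5

Answer: 3/5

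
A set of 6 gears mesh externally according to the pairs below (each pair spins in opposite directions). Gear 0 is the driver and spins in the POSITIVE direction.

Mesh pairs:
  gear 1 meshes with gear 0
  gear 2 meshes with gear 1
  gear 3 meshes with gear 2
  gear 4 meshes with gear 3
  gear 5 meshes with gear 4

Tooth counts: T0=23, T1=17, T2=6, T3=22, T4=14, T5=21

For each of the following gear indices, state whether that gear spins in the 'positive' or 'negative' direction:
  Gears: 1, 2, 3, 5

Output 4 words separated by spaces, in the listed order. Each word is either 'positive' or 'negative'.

Answer: negative positive negative negative

Derivation:
Gear 0 (driver): positive (depth 0)
  gear 1: meshes with gear 0 -> depth 1 -> negative (opposite of gear 0)
  gear 2: meshes with gear 1 -> depth 2 -> positive (opposite of gear 1)
  gear 3: meshes with gear 2 -> depth 3 -> negative (opposite of gear 2)
  gear 4: meshes with gear 3 -> depth 4 -> positive (opposite of gear 3)
  gear 5: meshes with gear 4 -> depth 5 -> negative (opposite of gear 4)
Queried indices 1, 2, 3, 5 -> negative, positive, negative, negative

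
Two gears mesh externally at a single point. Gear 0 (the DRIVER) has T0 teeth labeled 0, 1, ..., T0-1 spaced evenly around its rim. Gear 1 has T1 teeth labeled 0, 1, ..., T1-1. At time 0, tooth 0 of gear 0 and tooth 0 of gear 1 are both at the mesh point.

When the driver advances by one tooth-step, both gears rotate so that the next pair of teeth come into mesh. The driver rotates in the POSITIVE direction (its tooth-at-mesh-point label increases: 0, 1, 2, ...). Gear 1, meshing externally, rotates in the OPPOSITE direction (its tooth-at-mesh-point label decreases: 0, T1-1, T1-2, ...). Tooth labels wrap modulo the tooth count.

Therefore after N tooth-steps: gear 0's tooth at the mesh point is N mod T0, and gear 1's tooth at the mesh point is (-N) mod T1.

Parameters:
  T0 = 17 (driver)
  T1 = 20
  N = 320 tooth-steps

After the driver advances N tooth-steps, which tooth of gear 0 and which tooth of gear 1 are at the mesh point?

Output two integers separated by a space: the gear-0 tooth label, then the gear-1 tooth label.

Answer: 14 0

Derivation:
Gear 0 (driver, T0=17): tooth at mesh = N mod T0
  320 = 18 * 17 + 14, so 320 mod 17 = 14
  gear 0 tooth = 14
Gear 1 (driven, T1=20): tooth at mesh = (-N) mod T1
  320 = 16 * 20 + 0, so 320 mod 20 = 0
  (-320) mod 20 = 0
Mesh after 320 steps: gear-0 tooth 14 meets gear-1 tooth 0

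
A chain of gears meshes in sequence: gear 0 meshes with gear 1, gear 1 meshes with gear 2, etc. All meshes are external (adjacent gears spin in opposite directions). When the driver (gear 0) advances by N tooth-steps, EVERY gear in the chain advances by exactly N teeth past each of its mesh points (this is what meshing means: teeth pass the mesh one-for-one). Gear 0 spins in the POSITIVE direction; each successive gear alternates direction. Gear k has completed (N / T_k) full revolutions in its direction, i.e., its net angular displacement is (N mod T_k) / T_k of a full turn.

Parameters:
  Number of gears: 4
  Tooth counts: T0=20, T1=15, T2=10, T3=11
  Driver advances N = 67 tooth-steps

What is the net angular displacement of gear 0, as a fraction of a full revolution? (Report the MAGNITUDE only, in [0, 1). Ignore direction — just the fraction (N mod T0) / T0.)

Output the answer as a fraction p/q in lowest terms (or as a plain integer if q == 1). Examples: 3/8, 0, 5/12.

Answer: 7/20

Derivation:
Chain of 4 gears, tooth counts: [20, 15, 10, 11]
  gear 0: T0=20, direction=positive, advance = 67 mod 20 = 7 teeth = 7/20 turn
  gear 1: T1=15, direction=negative, advance = 67 mod 15 = 7 teeth = 7/15 turn
  gear 2: T2=10, direction=positive, advance = 67 mod 10 = 7 teeth = 7/10 turn
  gear 3: T3=11, direction=negative, advance = 67 mod 11 = 1 teeth = 1/11 turn
Gear 0: 67 mod 20 = 7
Fraction = 7 / 20 = 7/20 (gcd(7,20)=1) = 7/20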